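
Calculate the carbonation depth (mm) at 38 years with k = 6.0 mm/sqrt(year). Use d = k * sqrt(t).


depth = k * sqrt(t)
= 6.0 * sqrt(38)
= 36.99 mm

36.99


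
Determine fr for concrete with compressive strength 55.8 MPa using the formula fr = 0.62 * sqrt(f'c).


fr = 0.62 * sqrt(55.8)
= 4.631 MPa

4.631


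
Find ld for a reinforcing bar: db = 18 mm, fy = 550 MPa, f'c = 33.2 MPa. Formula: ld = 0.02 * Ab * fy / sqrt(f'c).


Ab = pi * 18^2 / 4 = 254.469 mm2
ld = 0.02 * 254.469 * 550 / sqrt(33.2)
= 485.8 mm

485.8


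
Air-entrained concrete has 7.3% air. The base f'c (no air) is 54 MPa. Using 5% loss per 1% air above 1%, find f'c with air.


Strength loss = (7.3 - 1) * 5 = 31.5%
f'c = 54 * (1 - 31.5/100)
= 36.99 MPa

36.99


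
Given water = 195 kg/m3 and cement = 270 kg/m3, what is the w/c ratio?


w/c = water / cement
w/c = 195 / 270 = 0.722

0.722


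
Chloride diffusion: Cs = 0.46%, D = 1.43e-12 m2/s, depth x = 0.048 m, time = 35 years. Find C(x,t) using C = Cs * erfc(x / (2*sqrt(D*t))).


t_seconds = 35 * 365.25 * 24 * 3600 = 1104516000.0 s
arg = 0.048 / (2 * sqrt(1.43e-12 * 1104516000.0))
= 0.6039
erfc(0.6039) = 0.3931
C = 0.46 * 0.3931 = 0.1808%

0.1808


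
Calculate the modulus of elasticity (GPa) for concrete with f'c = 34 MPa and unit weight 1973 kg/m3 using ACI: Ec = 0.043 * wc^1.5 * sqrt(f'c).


Ec = 0.043 * 1973^1.5 * sqrt(34) / 1000
= 21.97 GPa

21.97


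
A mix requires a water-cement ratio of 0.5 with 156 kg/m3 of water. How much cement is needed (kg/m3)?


Cement = water / (w/c)
= 156 / 0.5
= 312.0 kg/m3

312.0


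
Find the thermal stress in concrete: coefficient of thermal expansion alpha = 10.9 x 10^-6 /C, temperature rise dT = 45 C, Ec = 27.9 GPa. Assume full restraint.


sigma = alpha * dT * Ec
= 10.9e-6 * 45 * 27.9 * 1000
= 13.685 MPa

13.685


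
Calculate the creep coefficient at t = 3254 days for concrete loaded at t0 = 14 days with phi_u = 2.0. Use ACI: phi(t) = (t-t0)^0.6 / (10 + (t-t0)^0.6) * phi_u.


dt = 3254 - 14 = 3240
phi = 3240^0.6 / (10 + 3240^0.6) * 2.0
= 1.855

1.855


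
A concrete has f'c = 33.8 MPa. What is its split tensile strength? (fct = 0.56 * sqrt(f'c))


fct = 0.56 * sqrt(33.8)
= 0.56 * 5.814
= 3.256 MPa

3.256


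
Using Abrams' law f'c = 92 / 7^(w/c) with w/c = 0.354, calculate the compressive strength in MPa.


f'c = 92 / 7^0.354
= 92 / 1.991
= 46.2 MPa

46.2


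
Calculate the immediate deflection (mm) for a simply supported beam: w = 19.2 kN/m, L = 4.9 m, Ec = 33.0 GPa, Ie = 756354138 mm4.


Convert: L = 4.9 m = 4900 mm, Ec = 33.0 GPa = 33000 MPa
delta = 5 * 19.2 * 4900^4 / (384 * 33000 * 756354138)
= 5.77 mm

5.77


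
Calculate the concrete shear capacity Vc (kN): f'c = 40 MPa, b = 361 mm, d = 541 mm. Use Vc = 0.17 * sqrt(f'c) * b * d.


Vc = 0.17 * sqrt(40) * 361 * 541 / 1000
= 209.98 kN

209.98


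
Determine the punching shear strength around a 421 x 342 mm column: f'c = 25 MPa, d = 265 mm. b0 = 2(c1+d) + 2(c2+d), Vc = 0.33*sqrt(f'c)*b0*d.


b0 = 2*(421 + 265) + 2*(342 + 265) = 2586 mm
Vc = 0.33 * sqrt(25) * 2586 * 265 / 1000
= 1130.73 kN

1130.73


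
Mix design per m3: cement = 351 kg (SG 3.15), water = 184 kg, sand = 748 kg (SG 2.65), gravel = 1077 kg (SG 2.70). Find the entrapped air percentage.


Vol cement = 351 / (3.15 * 1000) = 0.111429 m3
Vol water = 184 / 1000 = 0.184 m3
Vol sand = 748 / (2.65 * 1000) = 0.282264 m3
Vol gravel = 1077 / (2.70 * 1000) = 0.398889 m3
Total solid + water volume = 0.976582 m3
Air = (1 - 0.976582) * 100 = 2.34%

2.34


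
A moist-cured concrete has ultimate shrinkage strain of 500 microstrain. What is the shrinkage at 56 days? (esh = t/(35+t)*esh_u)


esh(56) = 56 / (35 + 56) * 500
= 56 / 91 * 500
= 307.7 microstrain

307.7


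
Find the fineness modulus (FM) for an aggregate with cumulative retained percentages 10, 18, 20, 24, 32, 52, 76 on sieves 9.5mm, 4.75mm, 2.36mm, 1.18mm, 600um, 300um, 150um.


FM = sum(cumulative % retained) / 100
= 232 / 100
= 2.32

2.32


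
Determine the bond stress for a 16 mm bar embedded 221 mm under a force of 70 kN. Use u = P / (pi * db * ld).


u = P / (pi * db * ld)
= 70 * 1000 / (pi * 16 * 221)
= 6.301 MPa

6.301


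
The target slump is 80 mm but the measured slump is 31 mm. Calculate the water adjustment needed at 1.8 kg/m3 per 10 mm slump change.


Difference = 80 - 31 = 49 mm
Water adjustment = 49 * 1.8 / 10 = 8.8 kg/m3

8.8


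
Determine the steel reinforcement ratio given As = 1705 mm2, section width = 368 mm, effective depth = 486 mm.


rho = As / (b * d)
= 1705 / (368 * 486)
= 0.0095

0.0095


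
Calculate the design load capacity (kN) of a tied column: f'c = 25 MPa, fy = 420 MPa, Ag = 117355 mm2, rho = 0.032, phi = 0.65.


Ast = rho * Ag = 0.032 * 117355 = 3755.36 mm2
phi*Pn = 0.65 * 0.80 * (0.85 * 25 * (117355 - 3755.36) + 420 * 3755.36) / 1000
= 2075.45 kN

2075.45


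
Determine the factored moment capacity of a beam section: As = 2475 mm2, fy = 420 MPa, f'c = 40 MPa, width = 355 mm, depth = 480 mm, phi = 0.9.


a = As * fy / (0.85 * f'c * b)
= 2475 * 420 / (0.85 * 40 * 355)
= 86.1226 mm
Mn = As * fy * (d - a/2) / 10^6
= 454.1978 kN-m
phi*Mn = 0.9 * 454.1978 = 408.78 kN-m

408.78


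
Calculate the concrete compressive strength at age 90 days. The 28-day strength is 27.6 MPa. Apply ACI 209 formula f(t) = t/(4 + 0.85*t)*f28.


f(90) = 90 / (4 + 0.85 * 90) * 27.6
= 90 / 80.5 * 27.6
= 30.86 MPa

30.86


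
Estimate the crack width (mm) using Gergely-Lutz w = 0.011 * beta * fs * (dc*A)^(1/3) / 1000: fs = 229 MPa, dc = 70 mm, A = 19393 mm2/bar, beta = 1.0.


w = 0.011 * beta * fs * (dc * A)^(1/3) / 1000
= 0.011 * 1.0 * 229 * (70 * 19393)^(1/3) / 1000
= 0.279 mm

0.279


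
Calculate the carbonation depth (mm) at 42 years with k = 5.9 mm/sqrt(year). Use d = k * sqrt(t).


depth = k * sqrt(t)
= 5.9 * sqrt(42)
= 38.24 mm

38.24


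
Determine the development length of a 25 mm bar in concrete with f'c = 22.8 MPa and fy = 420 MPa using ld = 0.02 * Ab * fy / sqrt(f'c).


Ab = pi * 25^2 / 4 = 490.874 mm2
ld = 0.02 * 490.874 * 420 / sqrt(22.8)
= 863.5 mm

863.5


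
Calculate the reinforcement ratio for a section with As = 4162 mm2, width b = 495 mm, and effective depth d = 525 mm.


rho = As / (b * d)
= 4162 / (495 * 525)
= 0.016

0.016


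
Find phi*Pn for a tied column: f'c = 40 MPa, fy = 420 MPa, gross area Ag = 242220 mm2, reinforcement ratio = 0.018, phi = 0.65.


Ast = rho * Ag = 0.018 * 242220 = 4359.96 mm2
phi*Pn = 0.65 * 0.80 * (0.85 * 40 * (242220 - 4359.96) + 420 * 4359.96) / 1000
= 5157.58 kN

5157.58


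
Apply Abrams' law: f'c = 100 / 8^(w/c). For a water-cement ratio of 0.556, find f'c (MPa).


f'c = 100 / 8^0.556
= 100 / 3.178
= 31.47 MPa

31.47


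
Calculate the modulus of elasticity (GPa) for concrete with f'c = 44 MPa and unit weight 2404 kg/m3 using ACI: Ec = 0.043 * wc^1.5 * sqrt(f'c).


Ec = 0.043 * 2404^1.5 * sqrt(44) / 1000
= 33.62 GPa

33.62


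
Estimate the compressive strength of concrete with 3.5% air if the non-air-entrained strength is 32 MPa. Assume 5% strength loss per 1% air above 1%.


Strength loss = (3.5 - 1) * 5 = 12.5%
f'c = 32 * (1 - 12.5/100)
= 28.0 MPa

28.0


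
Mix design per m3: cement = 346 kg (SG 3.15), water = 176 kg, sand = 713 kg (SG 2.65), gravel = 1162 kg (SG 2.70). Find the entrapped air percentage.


Vol cement = 346 / (3.15 * 1000) = 0.109841 m3
Vol water = 176 / 1000 = 0.176 m3
Vol sand = 713 / (2.65 * 1000) = 0.269057 m3
Vol gravel = 1162 / (2.70 * 1000) = 0.43037 m3
Total solid + water volume = 0.985268 m3
Air = (1 - 0.985268) * 100 = 1.47%

1.47


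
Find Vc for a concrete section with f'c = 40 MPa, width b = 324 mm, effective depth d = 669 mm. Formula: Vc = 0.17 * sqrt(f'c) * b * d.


Vc = 0.17 * sqrt(40) * 324 * 669 / 1000
= 233.05 kN

233.05


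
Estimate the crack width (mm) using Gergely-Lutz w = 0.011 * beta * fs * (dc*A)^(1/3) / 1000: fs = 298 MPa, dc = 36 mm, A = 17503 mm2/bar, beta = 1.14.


w = 0.011 * beta * fs * (dc * A)^(1/3) / 1000
= 0.011 * 1.14 * 298 * (36 * 17503)^(1/3) / 1000
= 0.32 mm

0.32


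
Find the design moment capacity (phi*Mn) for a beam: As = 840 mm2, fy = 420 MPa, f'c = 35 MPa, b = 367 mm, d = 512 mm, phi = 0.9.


a = As * fy / (0.85 * f'c * b)
= 840 * 420 / (0.85 * 35 * 367)
= 32.3129 mm
Mn = As * fy * (d - a/2) / 10^6
= 174.9336 kN-m
phi*Mn = 0.9 * 174.9336 = 157.44 kN-m

157.44


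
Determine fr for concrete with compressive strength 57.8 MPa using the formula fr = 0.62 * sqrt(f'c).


fr = 0.62 * sqrt(57.8)
= 4.714 MPa

4.714


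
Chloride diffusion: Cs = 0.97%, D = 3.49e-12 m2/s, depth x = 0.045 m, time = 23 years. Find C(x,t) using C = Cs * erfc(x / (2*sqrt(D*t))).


t_seconds = 23 * 365.25 * 24 * 3600 = 725824800.0 s
arg = 0.045 / (2 * sqrt(3.49e-12 * 725824800.0))
= 0.447
erfc(0.447) = 0.5272
C = 0.97 * 0.5272 = 0.5114%

0.5114


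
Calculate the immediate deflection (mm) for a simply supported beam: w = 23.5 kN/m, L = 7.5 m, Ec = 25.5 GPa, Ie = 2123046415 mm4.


Convert: L = 7.5 m = 7500 mm, Ec = 25.5 GPa = 25500 MPa
delta = 5 * 23.5 * 7500^4 / (384 * 25500 * 2123046415)
= 17.88 mm

17.88


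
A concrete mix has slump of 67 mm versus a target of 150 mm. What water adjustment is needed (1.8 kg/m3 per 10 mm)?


Difference = 150 - 67 = 83 mm
Water adjustment = 83 * 1.8 / 10 = 14.9 kg/m3

14.9


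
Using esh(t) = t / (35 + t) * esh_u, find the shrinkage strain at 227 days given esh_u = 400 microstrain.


esh(227) = 227 / (35 + 227) * 400
= 227 / 262 * 400
= 346.6 microstrain

346.6


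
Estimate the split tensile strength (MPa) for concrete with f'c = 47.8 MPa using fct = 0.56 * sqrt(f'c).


fct = 0.56 * sqrt(47.8)
= 0.56 * 6.914
= 3.872 MPa

3.872


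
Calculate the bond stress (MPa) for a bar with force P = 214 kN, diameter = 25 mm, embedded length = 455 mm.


u = P / (pi * db * ld)
= 214 * 1000 / (pi * 25 * 455)
= 5.988 MPa

5.988


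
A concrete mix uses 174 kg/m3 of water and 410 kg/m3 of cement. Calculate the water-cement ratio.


w/c = water / cement
w/c = 174 / 410 = 0.424

0.424


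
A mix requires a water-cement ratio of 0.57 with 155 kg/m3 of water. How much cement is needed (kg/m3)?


Cement = water / (w/c)
= 155 / 0.57
= 271.9 kg/m3

271.9


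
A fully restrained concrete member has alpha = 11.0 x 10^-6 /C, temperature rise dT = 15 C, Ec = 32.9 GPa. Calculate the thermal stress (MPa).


sigma = alpha * dT * Ec
= 11.0e-6 * 15 * 32.9 * 1000
= 5.429 MPa

5.429


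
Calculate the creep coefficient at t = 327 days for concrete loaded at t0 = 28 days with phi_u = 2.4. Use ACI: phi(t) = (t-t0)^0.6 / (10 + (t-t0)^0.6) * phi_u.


dt = 327 - 28 = 299
phi = 299^0.6 / (10 + 299^0.6) * 2.4
= 1.809

1.809


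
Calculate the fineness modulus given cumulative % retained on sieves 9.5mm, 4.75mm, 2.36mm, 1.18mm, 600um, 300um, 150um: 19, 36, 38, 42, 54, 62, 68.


FM = sum(cumulative % retained) / 100
= 319 / 100
= 3.19

3.19


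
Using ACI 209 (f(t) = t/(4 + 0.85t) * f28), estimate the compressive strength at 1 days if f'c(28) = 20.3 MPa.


f(1) = 1 / (4 + 0.85 * 1) * 20.3
= 1 / 4.85 * 20.3
= 4.19 MPa

4.19


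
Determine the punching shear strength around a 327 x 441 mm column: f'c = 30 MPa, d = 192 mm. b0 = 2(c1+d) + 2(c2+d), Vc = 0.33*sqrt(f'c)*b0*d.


b0 = 2*(327 + 192) + 2*(441 + 192) = 2304 mm
Vc = 0.33 * sqrt(30) * 2304 * 192 / 1000
= 799.57 kN

799.57


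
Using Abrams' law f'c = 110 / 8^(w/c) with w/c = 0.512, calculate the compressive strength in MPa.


f'c = 110 / 8^0.512
= 110 / 2.9
= 37.93 MPa

37.93


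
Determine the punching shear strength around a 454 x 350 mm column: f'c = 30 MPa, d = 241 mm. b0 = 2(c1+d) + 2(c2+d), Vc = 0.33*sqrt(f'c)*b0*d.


b0 = 2*(454 + 241) + 2*(350 + 241) = 2572 mm
Vc = 0.33 * sqrt(30) * 2572 * 241 / 1000
= 1120.37 kN

1120.37


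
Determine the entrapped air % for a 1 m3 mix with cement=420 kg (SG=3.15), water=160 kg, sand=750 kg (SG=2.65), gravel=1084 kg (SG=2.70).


Vol cement = 420 / (3.15 * 1000) = 0.133333 m3
Vol water = 160 / 1000 = 0.16 m3
Vol sand = 750 / (2.65 * 1000) = 0.283019 m3
Vol gravel = 1084 / (2.70 * 1000) = 0.401481 m3
Total solid + water volume = 0.977834 m3
Air = (1 - 0.977834) * 100 = 2.22%

2.22


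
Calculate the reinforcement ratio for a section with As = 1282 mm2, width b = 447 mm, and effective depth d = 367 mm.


rho = As / (b * d)
= 1282 / (447 * 367)
= 0.0078

0.0078


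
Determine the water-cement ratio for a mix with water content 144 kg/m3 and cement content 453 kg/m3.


w/c = water / cement
w/c = 144 / 453 = 0.318

0.318


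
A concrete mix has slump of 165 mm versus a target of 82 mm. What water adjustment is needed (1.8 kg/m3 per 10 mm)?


Difference = 82 - 165 = -83 mm
Water adjustment = -83 * 1.8 / 10 = -14.9 kg/m3

-14.9


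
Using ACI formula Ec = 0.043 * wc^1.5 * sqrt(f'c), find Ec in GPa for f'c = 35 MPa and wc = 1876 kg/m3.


Ec = 0.043 * 1876^1.5 * sqrt(35) / 1000
= 20.67 GPa

20.67


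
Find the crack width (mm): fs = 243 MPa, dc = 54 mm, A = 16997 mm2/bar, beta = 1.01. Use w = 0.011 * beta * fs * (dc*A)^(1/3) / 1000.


w = 0.011 * beta * fs * (dc * A)^(1/3) / 1000
= 0.011 * 1.01 * 243 * (54 * 16997)^(1/3) / 1000
= 0.262 mm

0.262


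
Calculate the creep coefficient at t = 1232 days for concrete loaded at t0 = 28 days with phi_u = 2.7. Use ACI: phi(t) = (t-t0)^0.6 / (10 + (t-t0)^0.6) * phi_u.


dt = 1232 - 28 = 1204
phi = 1204^0.6 / (10 + 1204^0.6) * 2.7
= 2.365

2.365


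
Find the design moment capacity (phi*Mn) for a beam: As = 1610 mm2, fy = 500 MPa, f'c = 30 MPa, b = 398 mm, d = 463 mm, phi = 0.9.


a = As * fy / (0.85 * f'c * b)
= 1610 * 500 / (0.85 * 30 * 398)
= 79.3182 mm
Mn = As * fy * (d - a/2) / 10^6
= 340.7894 kN-m
phi*Mn = 0.9 * 340.7894 = 306.71 kN-m

306.71


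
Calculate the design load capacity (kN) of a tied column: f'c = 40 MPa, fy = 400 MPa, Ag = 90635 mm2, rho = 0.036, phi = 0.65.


Ast = rho * Ag = 0.036 * 90635 = 3262.86 mm2
phi*Pn = 0.65 * 0.80 * (0.85 * 40 * (90635 - 3262.86) + 400 * 3262.86) / 1000
= 2223.41 kN

2223.41


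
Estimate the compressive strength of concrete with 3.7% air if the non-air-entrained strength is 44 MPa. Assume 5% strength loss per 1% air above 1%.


Strength loss = (3.7 - 1) * 5 = 13.5%
f'c = 44 * (1 - 13.5/100)
= 38.06 MPa

38.06


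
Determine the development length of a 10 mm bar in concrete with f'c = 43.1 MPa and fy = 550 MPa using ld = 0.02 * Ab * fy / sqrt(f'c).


Ab = pi * 10^2 / 4 = 78.54 mm2
ld = 0.02 * 78.54 * 550 / sqrt(43.1)
= 131.6 mm

131.6


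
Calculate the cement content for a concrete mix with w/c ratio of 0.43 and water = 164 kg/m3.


Cement = water / (w/c)
= 164 / 0.43
= 381.4 kg/m3

381.4


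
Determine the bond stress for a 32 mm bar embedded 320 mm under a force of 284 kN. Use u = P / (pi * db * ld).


u = P / (pi * db * ld)
= 284 * 1000 / (pi * 32 * 320)
= 8.828 MPa

8.828


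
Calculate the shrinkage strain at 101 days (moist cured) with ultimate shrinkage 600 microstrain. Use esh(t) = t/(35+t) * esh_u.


esh(101) = 101 / (35 + 101) * 600
= 101 / 136 * 600
= 445.6 microstrain

445.6


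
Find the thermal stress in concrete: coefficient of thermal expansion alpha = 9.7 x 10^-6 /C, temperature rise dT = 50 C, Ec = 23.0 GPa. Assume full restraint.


sigma = alpha * dT * Ec
= 9.7e-6 * 50 * 23.0 * 1000
= 11.155 MPa

11.155


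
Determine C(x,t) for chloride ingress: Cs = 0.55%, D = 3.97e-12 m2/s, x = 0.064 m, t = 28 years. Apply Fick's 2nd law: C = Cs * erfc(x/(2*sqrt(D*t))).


t_seconds = 28 * 365.25 * 24 * 3600 = 883612800.0 s
arg = 0.064 / (2 * sqrt(3.97e-12 * 883612800.0))
= 0.5403
erfc(0.5403) = 0.4448
C = 0.55 * 0.4448 = 0.2447%

0.2447


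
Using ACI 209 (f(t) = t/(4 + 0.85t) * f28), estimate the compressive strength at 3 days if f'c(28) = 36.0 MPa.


f(3) = 3 / (4 + 0.85 * 3) * 36.0
= 3 / 6.55 * 36.0
= 16.49 MPa

16.49


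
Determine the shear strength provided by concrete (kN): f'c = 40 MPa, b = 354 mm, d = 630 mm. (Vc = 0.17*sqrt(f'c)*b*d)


Vc = 0.17 * sqrt(40) * 354 * 630 / 1000
= 239.79 kN

239.79


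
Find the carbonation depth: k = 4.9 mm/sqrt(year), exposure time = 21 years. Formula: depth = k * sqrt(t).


depth = k * sqrt(t)
= 4.9 * sqrt(21)
= 22.45 mm

22.45


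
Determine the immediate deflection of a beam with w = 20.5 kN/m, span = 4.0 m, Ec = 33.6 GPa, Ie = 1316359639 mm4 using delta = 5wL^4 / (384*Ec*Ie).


Convert: L = 4.0 m = 4000 mm, Ec = 33.6 GPa = 33600 MPa
delta = 5 * 20.5 * 4000^4 / (384 * 33600 * 1316359639)
= 1.54 mm

1.54


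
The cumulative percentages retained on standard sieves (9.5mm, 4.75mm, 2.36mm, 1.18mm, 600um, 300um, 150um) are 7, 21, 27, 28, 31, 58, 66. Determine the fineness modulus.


FM = sum(cumulative % retained) / 100
= 238 / 100
= 2.38

2.38


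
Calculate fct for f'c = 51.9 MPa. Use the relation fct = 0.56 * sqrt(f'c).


fct = 0.56 * sqrt(51.9)
= 0.56 * 7.204
= 4.034 MPa

4.034


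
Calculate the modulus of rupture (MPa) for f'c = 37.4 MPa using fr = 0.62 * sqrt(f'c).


fr = 0.62 * sqrt(37.4)
= 3.792 MPa

3.792


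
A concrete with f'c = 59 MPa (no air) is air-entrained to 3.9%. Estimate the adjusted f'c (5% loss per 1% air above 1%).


Strength loss = (3.9 - 1) * 5 = 14.5%
f'c = 59 * (1 - 14.5/100)
= 50.45 MPa

50.45


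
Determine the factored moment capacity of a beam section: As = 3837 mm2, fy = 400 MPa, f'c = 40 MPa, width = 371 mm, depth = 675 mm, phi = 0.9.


a = As * fy / (0.85 * f'c * b)
= 3837 * 400 / (0.85 * 40 * 371)
= 121.6743 mm
Mn = As * fy * (d - a/2) / 10^6
= 942.6171 kN-m
phi*Mn = 0.9 * 942.6171 = 848.36 kN-m

848.36


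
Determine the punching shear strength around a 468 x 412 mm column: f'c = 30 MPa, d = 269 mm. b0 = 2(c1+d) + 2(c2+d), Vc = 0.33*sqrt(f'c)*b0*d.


b0 = 2*(468 + 269) + 2*(412 + 269) = 2836 mm
Vc = 0.33 * sqrt(30) * 2836 * 269 / 1000
= 1378.9 kN

1378.9


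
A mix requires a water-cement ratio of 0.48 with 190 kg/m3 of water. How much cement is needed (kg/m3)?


Cement = water / (w/c)
= 190 / 0.48
= 395.8 kg/m3

395.8


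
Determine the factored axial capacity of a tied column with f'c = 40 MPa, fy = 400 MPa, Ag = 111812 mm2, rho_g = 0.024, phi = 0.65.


Ast = rho * Ag = 0.024 * 111812 = 2683.488 mm2
phi*Pn = 0.65 * 0.80 * (0.85 * 40 * (111812 - 2683.488) + 400 * 2683.488) / 1000
= 2487.56 kN

2487.56


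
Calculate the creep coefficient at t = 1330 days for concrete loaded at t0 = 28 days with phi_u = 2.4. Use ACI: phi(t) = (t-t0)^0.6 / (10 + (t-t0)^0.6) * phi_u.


dt = 1330 - 28 = 1302
phi = 1302^0.6 / (10 + 1302^0.6) * 2.4
= 2.114

2.114


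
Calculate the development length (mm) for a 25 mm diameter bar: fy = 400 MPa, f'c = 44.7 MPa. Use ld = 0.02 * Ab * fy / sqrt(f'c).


Ab = pi * 25^2 / 4 = 490.874 mm2
ld = 0.02 * 490.874 * 400 / sqrt(44.7)
= 587.4 mm

587.4


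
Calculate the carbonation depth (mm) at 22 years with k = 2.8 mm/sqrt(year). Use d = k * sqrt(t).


depth = k * sqrt(t)
= 2.8 * sqrt(22)
= 13.13 mm

13.13


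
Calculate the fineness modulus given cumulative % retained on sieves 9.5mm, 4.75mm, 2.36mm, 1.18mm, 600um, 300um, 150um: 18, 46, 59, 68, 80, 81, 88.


FM = sum(cumulative % retained) / 100
= 440 / 100
= 4.4

4.4


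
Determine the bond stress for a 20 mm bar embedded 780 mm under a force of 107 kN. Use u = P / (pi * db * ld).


u = P / (pi * db * ld)
= 107 * 1000 / (pi * 20 * 780)
= 2.183 MPa

2.183


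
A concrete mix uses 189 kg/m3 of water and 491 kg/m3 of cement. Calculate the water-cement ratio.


w/c = water / cement
w/c = 189 / 491 = 0.385

0.385


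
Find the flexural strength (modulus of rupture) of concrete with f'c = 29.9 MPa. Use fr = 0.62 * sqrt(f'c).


fr = 0.62 * sqrt(29.9)
= 3.39 MPa

3.39


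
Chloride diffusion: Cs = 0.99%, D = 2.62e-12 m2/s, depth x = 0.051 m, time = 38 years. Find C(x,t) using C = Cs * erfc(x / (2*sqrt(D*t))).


t_seconds = 38 * 365.25 * 24 * 3600 = 1199188800.0 s
arg = 0.051 / (2 * sqrt(2.62e-12 * 1199188800.0))
= 0.4549
erfc(0.4549) = 0.52
C = 0.99 * 0.52 = 0.5148%

0.5148


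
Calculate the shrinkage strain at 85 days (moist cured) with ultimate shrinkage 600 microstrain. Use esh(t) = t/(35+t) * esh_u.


esh(85) = 85 / (35 + 85) * 600
= 85 / 120 * 600
= 425.0 microstrain

425.0


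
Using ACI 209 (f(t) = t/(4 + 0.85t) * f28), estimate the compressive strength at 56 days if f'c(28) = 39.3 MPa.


f(56) = 56 / (4 + 0.85 * 56) * 39.3
= 56 / 51.6 * 39.3
= 42.65 MPa

42.65


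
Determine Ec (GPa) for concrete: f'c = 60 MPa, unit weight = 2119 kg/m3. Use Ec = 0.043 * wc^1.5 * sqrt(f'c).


Ec = 0.043 * 2119^1.5 * sqrt(60) / 1000
= 32.49 GPa

32.49


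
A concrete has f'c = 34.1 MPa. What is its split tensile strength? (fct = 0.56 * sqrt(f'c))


fct = 0.56 * sqrt(34.1)
= 0.56 * 5.84
= 3.27 MPa

3.27


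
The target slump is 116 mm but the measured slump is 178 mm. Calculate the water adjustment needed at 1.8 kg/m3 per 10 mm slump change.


Difference = 116 - 178 = -62 mm
Water adjustment = -62 * 1.8 / 10 = -11.2 kg/m3

-11.2


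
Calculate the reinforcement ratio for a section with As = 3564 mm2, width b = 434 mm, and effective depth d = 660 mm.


rho = As / (b * d)
= 3564 / (434 * 660)
= 0.0124

0.0124


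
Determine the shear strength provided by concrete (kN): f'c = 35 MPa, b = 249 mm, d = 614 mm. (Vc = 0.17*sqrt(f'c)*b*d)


Vc = 0.17 * sqrt(35) * 249 * 614 / 1000
= 153.76 kN

153.76


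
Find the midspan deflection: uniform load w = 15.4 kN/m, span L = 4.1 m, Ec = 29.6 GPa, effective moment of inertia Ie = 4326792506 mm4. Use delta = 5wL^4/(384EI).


Convert: L = 4.1 m = 4100 mm, Ec = 29.6 GPa = 29600 MPa
delta = 5 * 15.4 * 4100^4 / (384 * 29600 * 4326792506)
= 0.44 mm

0.44


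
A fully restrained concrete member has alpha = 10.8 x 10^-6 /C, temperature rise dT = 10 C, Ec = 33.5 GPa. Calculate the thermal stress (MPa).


sigma = alpha * dT * Ec
= 10.8e-6 * 10 * 33.5 * 1000
= 3.618 MPa

3.618


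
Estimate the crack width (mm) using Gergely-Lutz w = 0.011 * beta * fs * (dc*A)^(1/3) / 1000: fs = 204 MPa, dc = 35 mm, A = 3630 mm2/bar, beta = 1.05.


w = 0.011 * beta * fs * (dc * A)^(1/3) / 1000
= 0.011 * 1.05 * 204 * (35 * 3630)^(1/3) / 1000
= 0.118 mm

0.118


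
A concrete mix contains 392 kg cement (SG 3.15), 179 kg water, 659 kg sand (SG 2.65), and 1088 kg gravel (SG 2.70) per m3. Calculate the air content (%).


Vol cement = 392 / (3.15 * 1000) = 0.124444 m3
Vol water = 179 / 1000 = 0.179 m3
Vol sand = 659 / (2.65 * 1000) = 0.248679 m3
Vol gravel = 1088 / (2.70 * 1000) = 0.402963 m3
Total solid + water volume = 0.955087 m3
Air = (1 - 0.955087) * 100 = 4.49%

4.49


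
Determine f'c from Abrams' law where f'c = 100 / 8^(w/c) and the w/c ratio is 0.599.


f'c = 100 / 8^0.599
= 100 / 3.475
= 28.78 MPa

28.78


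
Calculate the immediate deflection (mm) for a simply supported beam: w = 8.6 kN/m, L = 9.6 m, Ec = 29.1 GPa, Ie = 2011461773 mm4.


Convert: L = 9.6 m = 9600 mm, Ec = 29.1 GPa = 29100 MPa
delta = 5 * 8.6 * 9600^4 / (384 * 29100 * 2011461773)
= 16.25 mm

16.25


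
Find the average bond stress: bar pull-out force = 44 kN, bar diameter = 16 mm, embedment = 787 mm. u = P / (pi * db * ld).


u = P / (pi * db * ld)
= 44 * 1000 / (pi * 16 * 787)
= 1.112 MPa

1.112


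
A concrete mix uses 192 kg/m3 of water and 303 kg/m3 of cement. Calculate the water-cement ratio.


w/c = water / cement
w/c = 192 / 303 = 0.634

0.634


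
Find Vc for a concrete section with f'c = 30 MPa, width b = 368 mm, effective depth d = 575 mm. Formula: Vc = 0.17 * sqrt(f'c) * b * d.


Vc = 0.17 * sqrt(30) * 368 * 575 / 1000
= 197.03 kN

197.03


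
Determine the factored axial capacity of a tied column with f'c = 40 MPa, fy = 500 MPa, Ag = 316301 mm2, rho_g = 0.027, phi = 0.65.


Ast = rho * Ag = 0.027 * 316301 = 8540.127 mm2
phi*Pn = 0.65 * 0.80 * (0.85 * 40 * (316301 - 8540.127) + 500 * 8540.127) / 1000
= 7661.65 kN

7661.65


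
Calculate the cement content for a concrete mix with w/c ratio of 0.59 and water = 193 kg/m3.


Cement = water / (w/c)
= 193 / 0.59
= 327.1 kg/m3

327.1


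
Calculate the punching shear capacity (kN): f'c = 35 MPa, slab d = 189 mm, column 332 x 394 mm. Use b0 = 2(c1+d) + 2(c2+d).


b0 = 2*(332 + 189) + 2*(394 + 189) = 2208 mm
Vc = 0.33 * sqrt(35) * 2208 * 189 / 1000
= 814.72 kN

814.72


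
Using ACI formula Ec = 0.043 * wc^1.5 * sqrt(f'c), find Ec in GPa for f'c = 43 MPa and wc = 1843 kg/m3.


Ec = 0.043 * 1843^1.5 * sqrt(43) / 1000
= 22.31 GPa

22.31


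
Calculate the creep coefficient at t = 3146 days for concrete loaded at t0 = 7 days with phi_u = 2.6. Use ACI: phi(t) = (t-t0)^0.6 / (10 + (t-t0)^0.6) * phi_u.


dt = 3146 - 7 = 3139
phi = 3139^0.6 / (10 + 3139^0.6) * 2.6
= 2.408

2.408


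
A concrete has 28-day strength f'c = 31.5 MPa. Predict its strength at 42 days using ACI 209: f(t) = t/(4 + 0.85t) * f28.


f(42) = 42 / (4 + 0.85 * 42) * 31.5
= 42 / 39.7 * 31.5
= 33.32 MPa

33.32


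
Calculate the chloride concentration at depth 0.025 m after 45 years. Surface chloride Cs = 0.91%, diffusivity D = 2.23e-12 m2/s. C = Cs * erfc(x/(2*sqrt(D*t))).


t_seconds = 45 * 365.25 * 24 * 3600 = 1420092000.0 s
arg = 0.025 / (2 * sqrt(2.23e-12 * 1420092000.0))
= 0.2221
erfc(0.2221) = 0.7534
C = 0.91 * 0.7534 = 0.6856%

0.6856


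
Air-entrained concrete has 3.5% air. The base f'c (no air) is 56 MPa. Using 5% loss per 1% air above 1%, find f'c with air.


Strength loss = (3.5 - 1) * 5 = 12.5%
f'c = 56 * (1 - 12.5/100)
= 49.0 MPa

49.0


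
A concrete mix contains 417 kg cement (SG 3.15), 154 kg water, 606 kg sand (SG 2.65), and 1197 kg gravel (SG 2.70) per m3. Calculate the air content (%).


Vol cement = 417 / (3.15 * 1000) = 0.132381 m3
Vol water = 154 / 1000 = 0.154 m3
Vol sand = 606 / (2.65 * 1000) = 0.228679 m3
Vol gravel = 1197 / (2.70 * 1000) = 0.443333 m3
Total solid + water volume = 0.958394 m3
Air = (1 - 0.958394) * 100 = 4.16%

4.16


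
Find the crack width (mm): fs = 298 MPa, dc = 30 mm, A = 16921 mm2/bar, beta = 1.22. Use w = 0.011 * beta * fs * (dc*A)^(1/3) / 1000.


w = 0.011 * beta * fs * (dc * A)^(1/3) / 1000
= 0.011 * 1.22 * 298 * (30 * 16921)^(1/3) / 1000
= 0.319 mm

0.319


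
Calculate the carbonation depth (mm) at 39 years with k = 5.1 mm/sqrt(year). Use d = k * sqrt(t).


depth = k * sqrt(t)
= 5.1 * sqrt(39)
= 31.85 mm

31.85


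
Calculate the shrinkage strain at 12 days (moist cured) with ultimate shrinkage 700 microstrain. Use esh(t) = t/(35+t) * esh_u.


esh(12) = 12 / (35 + 12) * 700
= 12 / 47 * 700
= 178.7 microstrain

178.7


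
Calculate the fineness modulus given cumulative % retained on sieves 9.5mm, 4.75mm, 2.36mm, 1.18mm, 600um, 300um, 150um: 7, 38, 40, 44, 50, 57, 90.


FM = sum(cumulative % retained) / 100
= 326 / 100
= 3.26

3.26


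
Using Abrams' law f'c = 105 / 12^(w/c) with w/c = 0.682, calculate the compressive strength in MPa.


f'c = 105 / 12^0.682
= 105 / 5.445
= 19.28 MPa

19.28


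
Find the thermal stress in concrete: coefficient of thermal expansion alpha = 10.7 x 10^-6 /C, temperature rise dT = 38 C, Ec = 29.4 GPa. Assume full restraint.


sigma = alpha * dT * Ec
= 10.7e-6 * 38 * 29.4 * 1000
= 11.954 MPa

11.954


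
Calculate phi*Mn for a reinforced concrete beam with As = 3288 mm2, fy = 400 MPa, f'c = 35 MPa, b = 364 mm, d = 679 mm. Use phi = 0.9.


a = As * fy / (0.85 * f'c * b)
= 3288 * 400 / (0.85 * 35 * 364)
= 121.4517 mm
Mn = As * fy * (d - a/2) / 10^6
= 813.1542 kN-m
phi*Mn = 0.9 * 813.1542 = 731.84 kN-m

731.84


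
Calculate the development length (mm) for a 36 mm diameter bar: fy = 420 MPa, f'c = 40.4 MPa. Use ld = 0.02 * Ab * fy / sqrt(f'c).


Ab = pi * 36^2 / 4 = 1017.876 mm2
ld = 0.02 * 1017.876 * 420 / sqrt(40.4)
= 1345.2 mm

1345.2


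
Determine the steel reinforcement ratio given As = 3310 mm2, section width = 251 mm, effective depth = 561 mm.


rho = As / (b * d)
= 3310 / (251 * 561)
= 0.0235

0.0235


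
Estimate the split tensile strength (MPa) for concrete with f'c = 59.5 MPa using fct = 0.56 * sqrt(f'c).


fct = 0.56 * sqrt(59.5)
= 0.56 * 7.714
= 4.32 MPa

4.32


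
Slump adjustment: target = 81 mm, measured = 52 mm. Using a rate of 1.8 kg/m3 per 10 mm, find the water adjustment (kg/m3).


Difference = 81 - 52 = 29 mm
Water adjustment = 29 * 1.8 / 10 = 5.2 kg/m3

5.2


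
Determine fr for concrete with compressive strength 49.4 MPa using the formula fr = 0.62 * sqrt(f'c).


fr = 0.62 * sqrt(49.4)
= 4.358 MPa

4.358


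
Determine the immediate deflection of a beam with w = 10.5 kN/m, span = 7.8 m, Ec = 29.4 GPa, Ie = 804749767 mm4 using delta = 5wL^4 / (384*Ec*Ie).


Convert: L = 7.8 m = 7800 mm, Ec = 29.4 GPa = 29400 MPa
delta = 5 * 10.5 * 7800^4 / (384 * 29400 * 804749767)
= 21.39 mm

21.39


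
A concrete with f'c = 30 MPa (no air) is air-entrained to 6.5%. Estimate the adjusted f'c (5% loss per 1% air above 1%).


Strength loss = (6.5 - 1) * 5 = 27.5%
f'c = 30 * (1 - 27.5/100)
= 21.75 MPa

21.75


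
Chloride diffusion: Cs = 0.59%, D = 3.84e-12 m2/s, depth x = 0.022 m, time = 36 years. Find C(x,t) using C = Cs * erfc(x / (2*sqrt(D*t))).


t_seconds = 36 * 365.25 * 24 * 3600 = 1136073600.0 s
arg = 0.022 / (2 * sqrt(3.84e-12 * 1136073600.0))
= 0.1665
erfc(0.1665) = 0.8138
C = 0.59 * 0.8138 = 0.4801%

0.4801


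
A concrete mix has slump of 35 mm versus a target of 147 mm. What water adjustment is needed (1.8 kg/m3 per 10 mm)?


Difference = 147 - 35 = 112 mm
Water adjustment = 112 * 1.8 / 10 = 20.2 kg/m3

20.2


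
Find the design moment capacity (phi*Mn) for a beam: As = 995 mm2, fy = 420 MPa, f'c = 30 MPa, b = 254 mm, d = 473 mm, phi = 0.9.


a = As * fy / (0.85 * f'c * b)
= 995 * 420 / (0.85 * 30 * 254)
= 64.5206 mm
Mn = As * fy * (d - a/2) / 10^6
= 184.1851 kN-m
phi*Mn = 0.9 * 184.1851 = 165.77 kN-m

165.77


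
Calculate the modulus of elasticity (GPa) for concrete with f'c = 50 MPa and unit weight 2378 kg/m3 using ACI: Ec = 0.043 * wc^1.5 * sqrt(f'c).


Ec = 0.043 * 2378^1.5 * sqrt(50) / 1000
= 35.26 GPa

35.26


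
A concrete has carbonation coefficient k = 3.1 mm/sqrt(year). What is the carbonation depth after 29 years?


depth = k * sqrt(t)
= 3.1 * sqrt(29)
= 16.69 mm

16.69


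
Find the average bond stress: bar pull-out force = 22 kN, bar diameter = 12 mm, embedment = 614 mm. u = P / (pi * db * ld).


u = P / (pi * db * ld)
= 22 * 1000 / (pi * 12 * 614)
= 0.95 MPa

0.95


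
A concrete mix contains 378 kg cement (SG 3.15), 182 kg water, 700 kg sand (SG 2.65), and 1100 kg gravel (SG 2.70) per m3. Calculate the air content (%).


Vol cement = 378 / (3.15 * 1000) = 0.12 m3
Vol water = 182 / 1000 = 0.182 m3
Vol sand = 700 / (2.65 * 1000) = 0.264151 m3
Vol gravel = 1100 / (2.70 * 1000) = 0.407407 m3
Total solid + water volume = 0.973558 m3
Air = (1 - 0.973558) * 100 = 2.64%

2.64


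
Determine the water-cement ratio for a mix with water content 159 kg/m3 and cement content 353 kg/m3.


w/c = water / cement
w/c = 159 / 353 = 0.45

0.45


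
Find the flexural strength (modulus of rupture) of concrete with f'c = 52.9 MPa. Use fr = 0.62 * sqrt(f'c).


fr = 0.62 * sqrt(52.9)
= 4.509 MPa

4.509


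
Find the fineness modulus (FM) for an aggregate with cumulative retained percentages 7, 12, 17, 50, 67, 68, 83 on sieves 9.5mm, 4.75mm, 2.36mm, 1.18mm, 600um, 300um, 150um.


FM = sum(cumulative % retained) / 100
= 304 / 100
= 3.04

3.04


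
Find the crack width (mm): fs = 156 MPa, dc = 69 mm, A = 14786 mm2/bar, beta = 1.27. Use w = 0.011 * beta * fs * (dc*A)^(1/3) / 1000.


w = 0.011 * beta * fs * (dc * A)^(1/3) / 1000
= 0.011 * 1.27 * 156 * (69 * 14786)^(1/3) / 1000
= 0.219 mm

0.219


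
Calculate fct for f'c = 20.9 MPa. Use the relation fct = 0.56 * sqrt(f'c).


fct = 0.56 * sqrt(20.9)
= 0.56 * 4.572
= 2.56 MPa

2.56


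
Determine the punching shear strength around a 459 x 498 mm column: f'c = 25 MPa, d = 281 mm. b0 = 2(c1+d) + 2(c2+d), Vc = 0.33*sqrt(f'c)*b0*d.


b0 = 2*(459 + 281) + 2*(498 + 281) = 3038 mm
Vc = 0.33 * sqrt(25) * 3038 * 281 / 1000
= 1408.57 kN

1408.57


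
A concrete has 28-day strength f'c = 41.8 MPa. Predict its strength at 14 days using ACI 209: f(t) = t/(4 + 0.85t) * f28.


f(14) = 14 / (4 + 0.85 * 14) * 41.8
= 14 / 15.9 * 41.8
= 36.81 MPa

36.81


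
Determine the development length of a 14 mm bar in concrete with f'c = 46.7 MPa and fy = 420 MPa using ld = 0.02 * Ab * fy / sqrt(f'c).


Ab = pi * 14^2 / 4 = 153.938 mm2
ld = 0.02 * 153.938 * 420 / sqrt(46.7)
= 189.2 mm

189.2


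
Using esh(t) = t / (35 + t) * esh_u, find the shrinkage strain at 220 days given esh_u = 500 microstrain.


esh(220) = 220 / (35 + 220) * 500
= 220 / 255 * 500
= 431.4 microstrain

431.4


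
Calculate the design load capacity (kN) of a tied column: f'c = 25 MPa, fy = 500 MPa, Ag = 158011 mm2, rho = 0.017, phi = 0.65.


Ast = rho * Ag = 0.017 * 158011 = 2686.187 mm2
phi*Pn = 0.65 * 0.80 * (0.85 * 25 * (158011 - 2686.187) + 500 * 2686.187) / 1000
= 2414.75 kN

2414.75


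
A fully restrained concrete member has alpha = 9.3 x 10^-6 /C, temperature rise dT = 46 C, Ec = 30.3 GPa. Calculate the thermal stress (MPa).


sigma = alpha * dT * Ec
= 9.3e-6 * 46 * 30.3 * 1000
= 12.962 MPa

12.962


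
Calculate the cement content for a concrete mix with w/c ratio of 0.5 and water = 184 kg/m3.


Cement = water / (w/c)
= 184 / 0.5
= 368.0 kg/m3

368.0


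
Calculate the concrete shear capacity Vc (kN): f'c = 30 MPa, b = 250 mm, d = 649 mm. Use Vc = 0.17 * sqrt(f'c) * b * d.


Vc = 0.17 * sqrt(30) * 250 * 649 / 1000
= 151.08 kN

151.08


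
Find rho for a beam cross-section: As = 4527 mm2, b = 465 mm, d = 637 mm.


rho = As / (b * d)
= 4527 / (465 * 637)
= 0.0153

0.0153


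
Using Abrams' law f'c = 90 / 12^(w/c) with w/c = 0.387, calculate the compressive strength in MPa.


f'c = 90 / 12^0.387
= 90 / 2.616
= 34.4 MPa

34.4


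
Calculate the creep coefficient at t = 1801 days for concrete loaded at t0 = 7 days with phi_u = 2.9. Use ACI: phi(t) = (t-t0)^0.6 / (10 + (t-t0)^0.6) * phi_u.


dt = 1801 - 7 = 1794
phi = 1794^0.6 / (10 + 1794^0.6) * 2.9
= 2.609

2.609


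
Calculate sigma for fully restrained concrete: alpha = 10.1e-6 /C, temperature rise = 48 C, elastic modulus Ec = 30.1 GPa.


sigma = alpha * dT * Ec
= 10.1e-6 * 48 * 30.1 * 1000
= 14.592 MPa

14.592


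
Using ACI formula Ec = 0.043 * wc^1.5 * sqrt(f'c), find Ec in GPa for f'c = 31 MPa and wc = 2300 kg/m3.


Ec = 0.043 * 2300^1.5 * sqrt(31) / 1000
= 26.41 GPa

26.41


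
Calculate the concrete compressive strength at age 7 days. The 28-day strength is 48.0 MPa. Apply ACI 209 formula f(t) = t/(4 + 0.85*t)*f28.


f(7) = 7 / (4 + 0.85 * 7) * 48.0
= 7 / 9.95 * 48.0
= 33.77 MPa

33.77


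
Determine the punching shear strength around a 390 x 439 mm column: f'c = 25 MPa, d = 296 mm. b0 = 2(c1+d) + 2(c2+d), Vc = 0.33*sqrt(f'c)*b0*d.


b0 = 2*(390 + 296) + 2*(439 + 296) = 2842 mm
Vc = 0.33 * sqrt(25) * 2842 * 296 / 1000
= 1388.03 kN

1388.03


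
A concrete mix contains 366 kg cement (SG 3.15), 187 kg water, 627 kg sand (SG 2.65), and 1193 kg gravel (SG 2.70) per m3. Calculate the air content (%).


Vol cement = 366 / (3.15 * 1000) = 0.11619 m3
Vol water = 187 / 1000 = 0.187 m3
Vol sand = 627 / (2.65 * 1000) = 0.236604 m3
Vol gravel = 1193 / (2.70 * 1000) = 0.441852 m3
Total solid + water volume = 0.981646 m3
Air = (1 - 0.981646) * 100 = 1.84%

1.84


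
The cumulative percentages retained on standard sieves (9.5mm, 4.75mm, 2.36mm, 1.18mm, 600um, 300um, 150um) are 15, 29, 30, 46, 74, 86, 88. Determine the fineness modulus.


FM = sum(cumulative % retained) / 100
= 368 / 100
= 3.68

3.68


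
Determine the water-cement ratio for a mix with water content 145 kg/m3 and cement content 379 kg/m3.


w/c = water / cement
w/c = 145 / 379 = 0.383

0.383


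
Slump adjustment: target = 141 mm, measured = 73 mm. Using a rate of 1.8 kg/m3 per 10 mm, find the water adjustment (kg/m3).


Difference = 141 - 73 = 68 mm
Water adjustment = 68 * 1.8 / 10 = 12.2 kg/m3

12.2


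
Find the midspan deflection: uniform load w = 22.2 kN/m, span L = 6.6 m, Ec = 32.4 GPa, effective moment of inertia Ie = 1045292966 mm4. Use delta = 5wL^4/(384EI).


Convert: L = 6.6 m = 6600 mm, Ec = 32.4 GPa = 32400 MPa
delta = 5 * 22.2 * 6600^4 / (384 * 32400 * 1045292966)
= 16.2 mm

16.2


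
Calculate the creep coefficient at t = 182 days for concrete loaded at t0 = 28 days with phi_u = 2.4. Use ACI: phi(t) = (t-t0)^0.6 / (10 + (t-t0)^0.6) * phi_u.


dt = 182 - 28 = 154
phi = 154^0.6 / (10 + 154^0.6) * 2.4
= 1.614

1.614


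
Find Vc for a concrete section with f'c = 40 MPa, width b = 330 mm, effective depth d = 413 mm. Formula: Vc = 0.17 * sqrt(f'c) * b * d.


Vc = 0.17 * sqrt(40) * 330 * 413 / 1000
= 146.54 kN

146.54


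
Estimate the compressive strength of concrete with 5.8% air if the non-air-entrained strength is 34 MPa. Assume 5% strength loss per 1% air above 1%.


Strength loss = (5.8 - 1) * 5 = 24.0%
f'c = 34 * (1 - 24.0/100)
= 25.84 MPa

25.84


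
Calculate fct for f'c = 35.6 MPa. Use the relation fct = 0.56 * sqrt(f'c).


fct = 0.56 * sqrt(35.6)
= 0.56 * 5.967
= 3.341 MPa

3.341


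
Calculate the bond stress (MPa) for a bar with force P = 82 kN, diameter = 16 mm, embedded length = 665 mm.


u = P / (pi * db * ld)
= 82 * 1000 / (pi * 16 * 665)
= 2.453 MPa

2.453


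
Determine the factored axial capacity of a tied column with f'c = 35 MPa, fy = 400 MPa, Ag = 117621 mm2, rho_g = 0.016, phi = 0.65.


Ast = rho * Ag = 0.016 * 117621 = 1881.936 mm2
phi*Pn = 0.65 * 0.80 * (0.85 * 35 * (117621 - 1881.936) + 400 * 1881.936) / 1000
= 2181.93 kN

2181.93


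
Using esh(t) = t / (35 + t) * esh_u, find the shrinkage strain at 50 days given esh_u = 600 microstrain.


esh(50) = 50 / (35 + 50) * 600
= 50 / 85 * 600
= 352.9 microstrain

352.9


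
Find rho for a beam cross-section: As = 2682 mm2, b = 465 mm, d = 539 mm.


rho = As / (b * d)
= 2682 / (465 * 539)
= 0.0107

0.0107


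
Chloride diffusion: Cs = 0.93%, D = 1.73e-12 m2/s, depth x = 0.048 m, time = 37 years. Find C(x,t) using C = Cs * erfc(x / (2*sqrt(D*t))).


t_seconds = 37 * 365.25 * 24 * 3600 = 1167631200.0 s
arg = 0.048 / (2 * sqrt(1.73e-12 * 1167631200.0))
= 0.534
erfc(0.534) = 0.4501
C = 0.93 * 0.4501 = 0.4186%

0.4186


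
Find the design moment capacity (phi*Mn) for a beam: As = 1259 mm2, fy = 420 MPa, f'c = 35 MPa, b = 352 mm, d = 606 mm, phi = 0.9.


a = As * fy / (0.85 * f'c * b)
= 1259 * 420 / (0.85 * 35 * 352)
= 50.4947 mm
Mn = As * fy * (d - a/2) / 10^6
= 307.0904 kN-m
phi*Mn = 0.9 * 307.0904 = 276.38 kN-m

276.38


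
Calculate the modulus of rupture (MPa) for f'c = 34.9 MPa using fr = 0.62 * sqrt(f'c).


fr = 0.62 * sqrt(34.9)
= 3.663 MPa

3.663


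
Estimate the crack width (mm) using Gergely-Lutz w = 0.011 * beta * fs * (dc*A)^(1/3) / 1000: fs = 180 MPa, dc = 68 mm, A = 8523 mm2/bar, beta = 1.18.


w = 0.011 * beta * fs * (dc * A)^(1/3) / 1000
= 0.011 * 1.18 * 180 * (68 * 8523)^(1/3) / 1000
= 0.195 mm

0.195


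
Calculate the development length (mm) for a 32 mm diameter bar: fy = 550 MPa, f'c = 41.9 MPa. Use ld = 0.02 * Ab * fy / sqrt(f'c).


Ab = pi * 32^2 / 4 = 804.248 mm2
ld = 0.02 * 804.248 * 550 / sqrt(41.9)
= 1366.7 mm

1366.7


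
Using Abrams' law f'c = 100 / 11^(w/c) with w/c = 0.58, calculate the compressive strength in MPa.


f'c = 100 / 11^0.58
= 100 / 4.018
= 24.89 MPa

24.89


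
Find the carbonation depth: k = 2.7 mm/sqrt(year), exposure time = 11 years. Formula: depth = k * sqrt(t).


depth = k * sqrt(t)
= 2.7 * sqrt(11)
= 8.95 mm

8.95
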